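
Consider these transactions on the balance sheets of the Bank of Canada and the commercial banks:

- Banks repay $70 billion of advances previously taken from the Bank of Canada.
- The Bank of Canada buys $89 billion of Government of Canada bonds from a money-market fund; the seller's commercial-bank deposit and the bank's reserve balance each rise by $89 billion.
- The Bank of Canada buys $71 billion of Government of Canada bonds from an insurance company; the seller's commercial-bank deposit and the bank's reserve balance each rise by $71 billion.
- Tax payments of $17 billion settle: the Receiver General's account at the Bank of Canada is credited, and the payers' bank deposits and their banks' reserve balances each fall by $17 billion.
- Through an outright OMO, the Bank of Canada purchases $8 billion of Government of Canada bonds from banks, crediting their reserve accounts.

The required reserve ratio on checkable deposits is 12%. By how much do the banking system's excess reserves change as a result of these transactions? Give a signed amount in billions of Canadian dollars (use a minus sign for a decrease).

+$63.84 billion

Discount-window repayment $70 billion: reserves −$70B, deposits 0.
Asset purchase (from non-banks) $89 billion: reserves +$89B, deposits +$89B.
Asset purchase (from non-banks) $71 billion: reserves +$71B, deposits +$71B.
Government account inflow $17 billion: reserves −$17B, deposits −$17B.
OMO purchase (from banks) $8 billion: reserves +$8B, deposits 0.
Totals: Δreserves = +$81B, Δdeposits = +$143B.
Δrequired reserves = 12% × +$143B = +$17.16B.
Δexcess reserves = Δreserves − Δrequired = +$81B − (+$17.16B) = +$63.84 billion.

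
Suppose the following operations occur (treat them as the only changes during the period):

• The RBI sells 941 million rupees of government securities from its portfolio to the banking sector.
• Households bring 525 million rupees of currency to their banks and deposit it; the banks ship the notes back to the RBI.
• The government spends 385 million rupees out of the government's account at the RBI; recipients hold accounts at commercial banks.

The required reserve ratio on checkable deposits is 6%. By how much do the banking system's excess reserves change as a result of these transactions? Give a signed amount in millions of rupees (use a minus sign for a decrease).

OMO sale (to banks) 941 million rupees: reserves −941M, deposits 0.
Currency deposit 525 million rupees: reserves +525M, deposits +525M.
Government spending 385 million rupees: reserves +385M, deposits +385M.
Totals: Δreserves = −31M, Δdeposits = +910M.
Δrequired reserves = 6% × +910M = +54.6M.
Δexcess reserves = Δreserves − Δrequired = −31M − (+54.6M) = -85.6 million.

-85.6 million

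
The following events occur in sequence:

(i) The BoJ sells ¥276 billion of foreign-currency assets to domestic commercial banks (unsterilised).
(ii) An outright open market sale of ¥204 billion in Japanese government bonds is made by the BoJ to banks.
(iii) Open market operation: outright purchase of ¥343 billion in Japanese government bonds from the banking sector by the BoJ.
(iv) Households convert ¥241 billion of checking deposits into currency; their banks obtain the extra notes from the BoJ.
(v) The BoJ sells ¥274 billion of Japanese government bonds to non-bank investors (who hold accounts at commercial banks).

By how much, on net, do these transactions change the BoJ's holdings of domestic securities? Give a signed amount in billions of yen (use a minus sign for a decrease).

-¥135 billion

BoJ balance sheet:
  Assets:      Securities −¥135B, Foreign assets −¥276B
  Liabilities: Bank reserves −¥652B, Currency in circulation +¥241B
So the change in the BoJ's holdings of domestic securities is -¥135 billion.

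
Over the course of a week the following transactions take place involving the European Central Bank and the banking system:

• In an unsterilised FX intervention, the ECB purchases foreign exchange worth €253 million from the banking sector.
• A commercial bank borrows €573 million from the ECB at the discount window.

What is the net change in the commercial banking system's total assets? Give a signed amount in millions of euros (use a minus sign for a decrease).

ECB balance sheet:
  Assets:      Loans to banks +€573M, Foreign assets +€253M
  Liabilities: Bank reserves +€826M
Commercial banking system:
  Assets:      Reserves at CB +€826M, Foreign assets −€253M
  Liabilities: Borrowings from CB +€573M
Change in total bank assets = +€573 million.

+€573 million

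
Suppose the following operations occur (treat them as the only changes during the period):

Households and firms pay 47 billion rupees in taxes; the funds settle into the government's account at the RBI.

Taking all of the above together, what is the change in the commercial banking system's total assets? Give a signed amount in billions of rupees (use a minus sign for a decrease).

Government account inflow 47 billion rupees: bank balance sheets shrink → −47B.

-47 billion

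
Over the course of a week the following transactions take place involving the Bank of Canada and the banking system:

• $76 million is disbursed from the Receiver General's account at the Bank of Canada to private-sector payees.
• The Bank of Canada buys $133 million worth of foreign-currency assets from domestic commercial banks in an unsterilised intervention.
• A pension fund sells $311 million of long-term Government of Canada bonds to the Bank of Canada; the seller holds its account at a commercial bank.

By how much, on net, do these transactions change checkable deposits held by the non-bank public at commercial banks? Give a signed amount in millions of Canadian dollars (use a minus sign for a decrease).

Bank of Canada balance sheet:
  Assets:      Securities +$311M, Foreign assets +$133M
  Liabilities: Bank reserves +$520M, Government deposits −$76M
Commercial banking system:
  Assets:      Reserves at CB +$520M, Foreign assets −$133M
  Liabilities: Checkable deposits +$387M
So the change in checkable deposits held by the non-bank public at commercial banks is +$387 million.

+$387 million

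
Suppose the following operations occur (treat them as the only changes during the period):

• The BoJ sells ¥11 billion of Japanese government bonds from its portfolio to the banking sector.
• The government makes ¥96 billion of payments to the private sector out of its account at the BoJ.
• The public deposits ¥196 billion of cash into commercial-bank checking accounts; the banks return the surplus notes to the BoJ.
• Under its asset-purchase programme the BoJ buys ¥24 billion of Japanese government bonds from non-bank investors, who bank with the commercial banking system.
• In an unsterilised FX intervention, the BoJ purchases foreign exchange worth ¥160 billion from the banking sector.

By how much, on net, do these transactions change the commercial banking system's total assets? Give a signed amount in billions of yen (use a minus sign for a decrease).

OMO sale (to banks) ¥11 billion: just an asset swap on bank balance sheets → 0.
Government spending ¥96 billion: bank balance sheets expand → +¥96B.
Currency deposit ¥196 billion: bank balance sheets expand → +¥196B.
Asset purchase (from non-banks) ¥24 billion: bank balance sheets expand → +¥24B.
FX purchase ¥160 billion: just an asset swap on bank balance sheets → 0.
Net: 0 + 96 + 196 + 24 + 0 = +¥316 billion.

+¥316 billion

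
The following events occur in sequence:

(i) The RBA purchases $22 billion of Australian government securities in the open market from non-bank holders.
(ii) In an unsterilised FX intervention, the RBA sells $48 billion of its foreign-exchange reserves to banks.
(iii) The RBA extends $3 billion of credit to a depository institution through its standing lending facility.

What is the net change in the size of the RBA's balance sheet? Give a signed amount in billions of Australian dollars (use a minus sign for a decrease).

-$23 billion

RBA balance sheet:
  Assets:      Securities +$22B, Loans to banks +$3B, Foreign assets −$48B
  Liabilities: Bank reserves −$23B
Commercial banking system:
  Assets:      Reserves at CB −$23B, Foreign assets +$48B
  Liabilities: Checkable deposits +$22B, Borrowings from CB +$3B
Change in total RBA assets = -$23 billion.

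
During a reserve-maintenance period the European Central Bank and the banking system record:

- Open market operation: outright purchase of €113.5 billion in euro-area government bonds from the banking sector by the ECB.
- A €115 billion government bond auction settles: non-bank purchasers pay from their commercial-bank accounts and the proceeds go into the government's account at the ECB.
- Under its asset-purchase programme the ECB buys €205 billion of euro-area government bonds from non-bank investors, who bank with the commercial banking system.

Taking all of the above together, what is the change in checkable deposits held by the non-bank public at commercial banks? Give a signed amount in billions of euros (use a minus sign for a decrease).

+€90 billion

OMO purchase (from banks) €113.5 billion: the counterparty is a bank, so public deposits are unchanged → 0.
Government account inflow €115 billion: non-bank counterparties' bank balances fall → −€115B.
Asset purchase (from non-banks) €205 billion: non-bank counterparties' bank balances rise → +€205B.
Net: 0 − 115 + 205 = +€90 billion.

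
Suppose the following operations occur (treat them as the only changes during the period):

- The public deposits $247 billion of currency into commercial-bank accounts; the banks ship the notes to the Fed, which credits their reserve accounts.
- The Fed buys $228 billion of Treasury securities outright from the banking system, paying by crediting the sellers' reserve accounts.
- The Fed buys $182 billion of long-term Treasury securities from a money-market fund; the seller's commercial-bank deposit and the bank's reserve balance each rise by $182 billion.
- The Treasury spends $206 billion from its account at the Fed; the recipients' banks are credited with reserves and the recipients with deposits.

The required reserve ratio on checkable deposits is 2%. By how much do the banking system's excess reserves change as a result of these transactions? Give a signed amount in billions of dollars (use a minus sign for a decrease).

+$850.3 billion

Currency deposit $247 billion: reserves +$247B, deposits +$247B.
OMO purchase (from banks) $228 billion: reserves +$228B, deposits 0.
Asset purchase (from non-banks) $182 billion: reserves +$182B, deposits +$182B.
Government spending $206 billion: reserves +$206B, deposits +$206B.
Totals: Δreserves = +$863B, Δdeposits = +$635B.
Δrequired reserves = 2% × +$635B = +$12.7B.
Δexcess reserves = Δreserves − Δrequired = +$863B − (+$12.7B) = +$850.3 billion.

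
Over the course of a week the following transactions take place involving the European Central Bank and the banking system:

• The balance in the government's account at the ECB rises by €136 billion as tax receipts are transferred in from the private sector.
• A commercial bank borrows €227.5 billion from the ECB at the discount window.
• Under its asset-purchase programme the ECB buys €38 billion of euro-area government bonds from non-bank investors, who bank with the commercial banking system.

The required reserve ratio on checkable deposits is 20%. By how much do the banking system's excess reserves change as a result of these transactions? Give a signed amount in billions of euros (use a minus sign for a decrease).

Government account inflow €136 billion: reserves −€136B, deposits −€136B.
Discount-window loan €227.5 billion: reserves +€227.5B, deposits 0.
Asset purchase (from non-banks) €38 billion: reserves +€38B, deposits +€38B.
Totals: Δreserves = +€129.5B, Δdeposits = −€98B.
Δrequired reserves = 20% × −€98B = −€19.6B.
Δexcess reserves = Δreserves − Δrequired = +€129.5B − (−€19.6B) = +€149.1 billion.

+€149.1 billion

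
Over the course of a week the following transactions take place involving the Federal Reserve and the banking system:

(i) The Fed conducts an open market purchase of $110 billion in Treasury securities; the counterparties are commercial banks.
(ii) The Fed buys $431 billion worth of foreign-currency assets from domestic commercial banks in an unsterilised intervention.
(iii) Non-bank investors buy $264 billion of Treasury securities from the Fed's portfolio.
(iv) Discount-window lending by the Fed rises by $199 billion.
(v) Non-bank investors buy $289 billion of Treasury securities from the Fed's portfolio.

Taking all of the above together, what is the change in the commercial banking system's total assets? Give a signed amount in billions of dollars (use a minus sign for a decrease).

-$354 billion

Fed balance sheet:
  Assets:      Securities −$443B, Loans to banks +$199B, Foreign assets +$431B
  Liabilities: Bank reserves +$187B
Commercial banking system:
  Assets:      Reserves at CB +$187B, Securities −$110B, Foreign assets −$431B
  Liabilities: Checkable deposits −$553B, Borrowings from CB +$199B
Change in total bank assets = -$354 billion.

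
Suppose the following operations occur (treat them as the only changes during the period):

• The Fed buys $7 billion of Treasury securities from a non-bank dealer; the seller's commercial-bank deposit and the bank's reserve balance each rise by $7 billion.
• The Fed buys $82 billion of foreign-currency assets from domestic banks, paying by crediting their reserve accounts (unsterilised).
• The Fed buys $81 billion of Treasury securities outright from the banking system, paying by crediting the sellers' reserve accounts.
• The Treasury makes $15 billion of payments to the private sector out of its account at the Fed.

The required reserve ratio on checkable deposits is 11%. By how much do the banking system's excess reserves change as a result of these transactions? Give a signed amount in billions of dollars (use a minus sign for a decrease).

+$182.58 billion

Asset purchase (from non-banks) $7 billion: reserves +$7B, deposits +$7B.
FX purchase $82 billion: reserves +$82B, deposits 0.
OMO purchase (from banks) $81 billion: reserves +$81B, deposits 0.
Government spending $15 billion: reserves +$15B, deposits +$15B.
Totals: Δreserves = +$185B, Δdeposits = +$22B.
Δrequired reserves = 11% × +$22B = +$2.42B.
Δexcess reserves = Δreserves − Δrequired = +$185B − (+$2.42B) = +$182.58 billion.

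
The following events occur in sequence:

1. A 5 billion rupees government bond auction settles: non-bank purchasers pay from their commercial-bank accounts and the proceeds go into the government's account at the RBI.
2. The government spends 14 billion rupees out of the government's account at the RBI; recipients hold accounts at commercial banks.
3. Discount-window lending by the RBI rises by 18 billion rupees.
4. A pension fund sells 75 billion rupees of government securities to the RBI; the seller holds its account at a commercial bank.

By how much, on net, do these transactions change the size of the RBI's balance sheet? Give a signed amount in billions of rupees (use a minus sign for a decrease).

+93 billion

Government account inflow 5 billion rupees: only the composition of liabilities changes → 0.
Government spending 14 billion rupees: only the composition of liabilities changes → 0.
Discount-window loan 18 billion rupees: an RBI asset is acquired → +18B.
Asset purchase (from non-banks) 75 billion rupees: an RBI asset is acquired → +75B.
Net: 0 + 0 + 18 + 75 = +93 billion.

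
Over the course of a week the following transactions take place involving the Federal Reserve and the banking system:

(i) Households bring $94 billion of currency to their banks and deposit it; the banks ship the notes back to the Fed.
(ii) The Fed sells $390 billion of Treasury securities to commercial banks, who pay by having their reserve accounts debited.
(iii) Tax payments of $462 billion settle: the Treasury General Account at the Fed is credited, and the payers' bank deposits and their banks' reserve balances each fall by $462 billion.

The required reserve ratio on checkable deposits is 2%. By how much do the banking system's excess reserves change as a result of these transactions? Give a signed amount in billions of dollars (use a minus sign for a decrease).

-$750.64 billion

Currency deposit $94 billion: reserves +$94B, deposits +$94B.
OMO sale (to banks) $390 billion: reserves −$390B, deposits 0.
Government account inflow $462 billion: reserves −$462B, deposits −$462B.
Totals: Δreserves = −$758B, Δdeposits = −$368B.
Δrequired reserves = 2% × −$368B = −$7.36B.
Δexcess reserves = Δreserves − Δrequired = −$758B − (−$7.36B) = -$750.64 billion.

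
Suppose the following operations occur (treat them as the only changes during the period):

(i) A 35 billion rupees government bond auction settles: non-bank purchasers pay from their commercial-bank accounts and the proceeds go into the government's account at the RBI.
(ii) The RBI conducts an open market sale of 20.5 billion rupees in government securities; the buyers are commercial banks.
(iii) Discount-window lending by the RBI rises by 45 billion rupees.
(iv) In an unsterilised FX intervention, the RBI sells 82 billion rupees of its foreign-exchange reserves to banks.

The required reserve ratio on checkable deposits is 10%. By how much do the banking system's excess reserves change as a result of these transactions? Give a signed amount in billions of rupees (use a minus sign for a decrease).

Government account inflow 35 billion rupees: reserves −35B, deposits −35B.
OMO sale (to banks) 20.5 billion rupees: reserves −20.5B, deposits 0.
Discount-window loan 45 billion rupees: reserves +45B, deposits 0.
FX sale 82 billion rupees: reserves −82B, deposits 0.
Totals: Δreserves = −92.5B, Δdeposits = −35B.
Δrequired reserves = 10% × −35B = −3.5B.
Δexcess reserves = Δreserves − Δrequired = −92.5B − (−3.5B) = -89 billion.

-89 billion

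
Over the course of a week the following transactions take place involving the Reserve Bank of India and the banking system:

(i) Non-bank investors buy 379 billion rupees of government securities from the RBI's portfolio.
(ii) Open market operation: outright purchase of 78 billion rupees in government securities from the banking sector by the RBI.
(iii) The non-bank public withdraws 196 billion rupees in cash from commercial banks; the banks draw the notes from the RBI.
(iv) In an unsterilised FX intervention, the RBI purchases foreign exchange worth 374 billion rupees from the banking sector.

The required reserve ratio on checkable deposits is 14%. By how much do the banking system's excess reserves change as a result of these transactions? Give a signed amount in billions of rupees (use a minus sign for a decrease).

Asset sale (to non-banks) 379 billion rupees: reserves −379B, deposits −379B.
OMO purchase (from banks) 78 billion rupees: reserves +78B, deposits 0.
Currency withdrawal 196 billion rupees: reserves −196B, deposits −196B.
FX purchase 374 billion rupees: reserves +374B, deposits 0.
Totals: Δreserves = −123B, Δdeposits = −575B.
Δrequired reserves = 14% × −575B = −80.5B.
Δexcess reserves = Δreserves − Δrequired = −123B − (−80.5B) = -42.5 billion.

-42.5 billion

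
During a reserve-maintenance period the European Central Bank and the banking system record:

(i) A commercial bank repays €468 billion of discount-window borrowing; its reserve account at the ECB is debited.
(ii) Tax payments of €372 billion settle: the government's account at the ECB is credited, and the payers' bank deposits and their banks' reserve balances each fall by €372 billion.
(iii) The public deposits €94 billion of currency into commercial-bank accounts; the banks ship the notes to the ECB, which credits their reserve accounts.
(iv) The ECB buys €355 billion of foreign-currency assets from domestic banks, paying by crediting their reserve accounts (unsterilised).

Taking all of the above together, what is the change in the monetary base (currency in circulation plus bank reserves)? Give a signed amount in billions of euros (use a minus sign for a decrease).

-€485 billion

Discount-window repayment €468 billion: ECB balance sheet contracts → −€468B.
Government account inflow €372 billion: reserves shift to a non-base liability → −€372B.
Currency deposit €94 billion: just a shift between currency and reserves — both are base money → 0.
FX purchase €355 billion: ECB balance sheet expands → +€355B.
Net: −468 − 372 + 0 + 355 = -€485 billion.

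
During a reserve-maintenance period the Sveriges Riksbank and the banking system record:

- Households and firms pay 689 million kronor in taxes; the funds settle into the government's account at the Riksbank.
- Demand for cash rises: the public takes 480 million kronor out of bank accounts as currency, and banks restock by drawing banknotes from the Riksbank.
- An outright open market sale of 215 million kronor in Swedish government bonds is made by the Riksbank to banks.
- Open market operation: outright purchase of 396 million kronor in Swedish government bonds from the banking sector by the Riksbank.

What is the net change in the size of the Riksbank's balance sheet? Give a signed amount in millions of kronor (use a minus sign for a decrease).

+181 million

Riksbank balance sheet:
  Assets:      Securities +181M
  Liabilities: Bank reserves −988M, Currency in circulation +480M, Government deposits +689M
Change in total Riksbank assets = +181 million.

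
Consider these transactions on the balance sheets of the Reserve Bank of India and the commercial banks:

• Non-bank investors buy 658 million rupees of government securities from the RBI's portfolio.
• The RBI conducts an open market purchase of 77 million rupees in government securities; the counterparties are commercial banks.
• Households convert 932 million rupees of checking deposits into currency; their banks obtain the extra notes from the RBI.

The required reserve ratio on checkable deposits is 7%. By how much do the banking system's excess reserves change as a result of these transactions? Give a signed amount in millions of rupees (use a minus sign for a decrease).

Asset sale (to non-banks) 658 million rupees: reserves −658M, deposits −658M.
OMO purchase (from banks) 77 million rupees: reserves +77M, deposits 0.
Currency withdrawal 932 million rupees: reserves −932M, deposits −932M.
Totals: Δreserves = −1513M, Δdeposits = −1590M.
Δrequired reserves = 7% × −1590M = −111.3M.
Δexcess reserves = Δreserves − Δrequired = −1513M − (−111.3M) = -1401.7 million.

-1401.7 million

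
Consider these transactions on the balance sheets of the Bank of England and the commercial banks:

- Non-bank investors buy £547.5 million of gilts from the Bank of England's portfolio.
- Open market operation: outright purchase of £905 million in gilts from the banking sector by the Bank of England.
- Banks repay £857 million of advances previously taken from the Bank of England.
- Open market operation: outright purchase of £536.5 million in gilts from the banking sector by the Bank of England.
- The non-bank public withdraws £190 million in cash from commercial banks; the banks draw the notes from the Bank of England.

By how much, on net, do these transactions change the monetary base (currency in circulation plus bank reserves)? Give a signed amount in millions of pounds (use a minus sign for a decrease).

+£37 million

Bank of England balance sheet:
  Assets:      Securities +£894M, Loans to banks −£857M
  Liabilities: Bank reserves −£153M, Currency in circulation +£190M
Monetary base = currency + reserves: +£190M + (−£153M) = +£37 million.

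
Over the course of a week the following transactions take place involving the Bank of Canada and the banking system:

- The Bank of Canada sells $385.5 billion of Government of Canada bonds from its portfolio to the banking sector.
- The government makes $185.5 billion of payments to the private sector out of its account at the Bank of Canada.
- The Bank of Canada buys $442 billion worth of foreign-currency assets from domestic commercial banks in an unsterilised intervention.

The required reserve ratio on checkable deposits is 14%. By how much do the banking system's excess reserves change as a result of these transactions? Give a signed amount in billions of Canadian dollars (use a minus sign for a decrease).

+$216.03 billion

OMO sale (to banks) $385.5 billion: reserves −$385.5B, deposits 0.
Government spending $185.5 billion: reserves +$185.5B, deposits +$185.5B.
FX purchase $442 billion: reserves +$442B, deposits 0.
Totals: Δreserves = +$242B, Δdeposits = +$185.5B.
Δrequired reserves = 14% × +$185.5B = +$25.97B.
Δexcess reserves = Δreserves − Δrequired = +$242B − (+$25.97B) = +$216.03 billion.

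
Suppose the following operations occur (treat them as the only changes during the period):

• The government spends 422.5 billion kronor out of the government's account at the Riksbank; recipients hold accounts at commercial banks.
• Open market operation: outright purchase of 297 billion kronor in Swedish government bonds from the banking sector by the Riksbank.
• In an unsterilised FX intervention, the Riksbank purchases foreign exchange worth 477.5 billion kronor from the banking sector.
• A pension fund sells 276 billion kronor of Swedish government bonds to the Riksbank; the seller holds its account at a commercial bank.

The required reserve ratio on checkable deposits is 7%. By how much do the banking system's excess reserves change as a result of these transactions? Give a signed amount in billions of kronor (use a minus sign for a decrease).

Government spending 422.5 billion kronor: reserves +422.5B, deposits +422.5B.
OMO purchase (from banks) 297 billion kronor: reserves +297B, deposits 0.
FX purchase 477.5 billion kronor: reserves +477.5B, deposits 0.
Asset purchase (from non-banks) 276 billion kronor: reserves +276B, deposits +276B.
Totals: Δreserves = +1473B, Δdeposits = +698.5B.
Δrequired reserves = 7% × +698.5B = +48.895B.
Δexcess reserves = Δreserves − Δrequired = +1473B − (+48.895B) = +1424.105 billion.

+1424.105 billion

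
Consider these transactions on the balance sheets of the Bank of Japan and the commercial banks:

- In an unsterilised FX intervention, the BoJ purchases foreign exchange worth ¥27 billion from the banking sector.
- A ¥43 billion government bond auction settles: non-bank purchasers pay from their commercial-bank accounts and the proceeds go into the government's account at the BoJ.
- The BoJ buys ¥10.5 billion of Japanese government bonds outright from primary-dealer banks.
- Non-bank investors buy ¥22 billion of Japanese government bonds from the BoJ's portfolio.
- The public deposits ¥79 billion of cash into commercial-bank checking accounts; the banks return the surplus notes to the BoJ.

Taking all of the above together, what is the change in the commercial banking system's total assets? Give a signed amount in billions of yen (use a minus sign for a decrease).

FX purchase ¥27 billion: just an asset swap on bank balance sheets → 0.
Government account inflow ¥43 billion: bank balance sheets shrink → −¥43B.
OMO purchase (from banks) ¥10.5 billion: just an asset swap on bank balance sheets → 0.
Asset sale (to non-banks) ¥22 billion: bank balance sheets shrink → −¥22B.
Currency deposit ¥79 billion: bank balance sheets expand → +¥79B.
Net: 0 − 43 + 0 − 22 + 79 = +¥14 billion.

+¥14 billion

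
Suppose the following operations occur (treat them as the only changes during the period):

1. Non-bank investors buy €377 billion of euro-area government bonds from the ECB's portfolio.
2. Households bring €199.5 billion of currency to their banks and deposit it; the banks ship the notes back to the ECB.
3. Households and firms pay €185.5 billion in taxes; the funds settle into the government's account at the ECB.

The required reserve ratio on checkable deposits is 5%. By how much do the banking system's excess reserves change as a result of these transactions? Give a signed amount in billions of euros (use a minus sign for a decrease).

-€344.85 billion

Asset sale (to non-banks) €377 billion: reserves −€377B, deposits −€377B.
Currency deposit €199.5 billion: reserves +€199.5B, deposits +€199.5B.
Government account inflow €185.5 billion: reserves −€185.5B, deposits −€185.5B.
Totals: Δreserves = −€363B, Δdeposits = −€363B.
Δrequired reserves = 5% × −€363B = −€18.15B.
Δexcess reserves = Δreserves − Δrequired = −€363B − (−€18.15B) = -€344.85 billion.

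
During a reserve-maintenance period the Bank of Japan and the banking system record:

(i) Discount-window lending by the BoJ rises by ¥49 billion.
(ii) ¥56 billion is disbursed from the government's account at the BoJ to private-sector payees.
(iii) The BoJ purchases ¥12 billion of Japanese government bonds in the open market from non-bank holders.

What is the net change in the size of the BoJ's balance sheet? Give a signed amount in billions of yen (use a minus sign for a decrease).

Discount-window loan ¥49 billion: a BoJ asset is acquired → +¥49B.
Government spending ¥56 billion: only the composition of liabilities changes → 0.
Asset purchase (from non-banks) ¥12 billion: a BoJ asset is acquired → +¥12B.
Net: 49 + 0 + 12 = +¥61 billion.

+¥61 billion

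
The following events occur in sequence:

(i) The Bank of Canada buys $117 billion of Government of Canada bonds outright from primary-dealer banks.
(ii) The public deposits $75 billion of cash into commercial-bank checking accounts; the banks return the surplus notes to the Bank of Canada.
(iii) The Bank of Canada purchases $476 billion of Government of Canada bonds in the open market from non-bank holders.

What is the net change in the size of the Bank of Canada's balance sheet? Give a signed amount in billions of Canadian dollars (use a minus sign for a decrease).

Bank of Canada balance sheet:
  Assets:      Securities +$593B
  Liabilities: Bank reserves +$668B, Currency in circulation −$75B
Commercial banking system:
  Assets:      Reserves at CB +$668B, Securities −$117B
  Liabilities: Checkable deposits +$551B
Change in total Bank of Canada assets = +$593 billion.

+$593 billion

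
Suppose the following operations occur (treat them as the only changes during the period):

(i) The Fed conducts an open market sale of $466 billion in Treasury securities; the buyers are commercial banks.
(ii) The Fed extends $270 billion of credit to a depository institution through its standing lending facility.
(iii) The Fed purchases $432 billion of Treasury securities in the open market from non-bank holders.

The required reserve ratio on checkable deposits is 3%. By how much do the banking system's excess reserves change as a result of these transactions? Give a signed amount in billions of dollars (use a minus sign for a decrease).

+$223.04 billion

OMO sale (to banks) $466 billion: reserves −$466B, deposits 0.
Discount-window loan $270 billion: reserves +$270B, deposits 0.
Asset purchase (from non-banks) $432 billion: reserves +$432B, deposits +$432B.
Totals: Δreserves = +$236B, Δdeposits = +$432B.
Δrequired reserves = 3% × +$432B = +$12.96B.
Δexcess reserves = Δreserves − Δrequired = +$236B − (+$12.96B) = +$223.04 billion.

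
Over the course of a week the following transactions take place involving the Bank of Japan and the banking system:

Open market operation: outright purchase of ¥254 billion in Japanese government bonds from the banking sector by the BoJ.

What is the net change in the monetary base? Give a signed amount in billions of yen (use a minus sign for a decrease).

OMO purchase (from banks) ¥254 billion: BoJ balance sheet expands → +¥254B.

+¥254 billion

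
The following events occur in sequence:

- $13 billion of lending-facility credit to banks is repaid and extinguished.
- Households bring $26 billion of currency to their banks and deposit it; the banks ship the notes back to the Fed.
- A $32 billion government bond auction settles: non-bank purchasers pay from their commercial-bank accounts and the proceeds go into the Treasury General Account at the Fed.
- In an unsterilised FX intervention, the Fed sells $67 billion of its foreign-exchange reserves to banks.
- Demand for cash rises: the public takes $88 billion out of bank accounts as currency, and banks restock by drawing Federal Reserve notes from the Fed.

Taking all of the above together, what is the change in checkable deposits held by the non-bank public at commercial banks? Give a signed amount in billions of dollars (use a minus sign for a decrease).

Fed balance sheet:
  Assets:      Loans to banks −$13B, Foreign assets −$67B
  Liabilities: Bank reserves −$174B, Currency in circulation +$62B, Government deposits +$32B
Commercial banking system:
  Assets:      Reserves at CB −$174B, Foreign assets +$67B
  Liabilities: Checkable deposits −$94B, Borrowings from CB −$13B
So the change in checkable deposits held by the non-bank public at commercial banks is -$94 billion.

-$94 billion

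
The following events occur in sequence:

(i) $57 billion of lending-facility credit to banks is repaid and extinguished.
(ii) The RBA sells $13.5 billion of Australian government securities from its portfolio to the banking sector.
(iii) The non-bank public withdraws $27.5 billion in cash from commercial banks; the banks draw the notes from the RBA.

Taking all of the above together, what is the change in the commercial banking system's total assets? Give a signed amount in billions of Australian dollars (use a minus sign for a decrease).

-$84.5 billion

RBA balance sheet:
  Assets:      Securities −$13.5B, Loans to banks −$57B
  Liabilities: Bank reserves −$98B, Currency in circulation +$27.5B
Commercial banking system:
  Assets:      Reserves at CB −$98B, Securities +$13.5B
  Liabilities: Checkable deposits −$27.5B, Borrowings from CB −$57B
Change in total bank assets = -$84.5 billion.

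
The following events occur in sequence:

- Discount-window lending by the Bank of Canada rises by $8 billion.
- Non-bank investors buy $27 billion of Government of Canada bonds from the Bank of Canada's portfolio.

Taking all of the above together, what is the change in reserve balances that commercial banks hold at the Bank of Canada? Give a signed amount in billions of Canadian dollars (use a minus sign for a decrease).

Discount-window loan $8 billion: the loan is credited to the bank's reserve account → +$8B.
Asset sale (to non-banks) $27 billion: the non-bank buyers' banks settle from reserves → −$27B.
Net: 8 − 27 = -$19 billion.

-$19 billion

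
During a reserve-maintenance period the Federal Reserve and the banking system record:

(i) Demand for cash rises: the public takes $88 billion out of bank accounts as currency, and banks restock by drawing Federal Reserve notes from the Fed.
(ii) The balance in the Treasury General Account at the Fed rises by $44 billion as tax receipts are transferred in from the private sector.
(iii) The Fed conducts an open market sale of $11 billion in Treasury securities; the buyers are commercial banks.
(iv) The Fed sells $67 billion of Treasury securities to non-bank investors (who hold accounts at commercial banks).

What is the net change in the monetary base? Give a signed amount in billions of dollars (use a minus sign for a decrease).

-$122 billion

Fed balance sheet:
  Assets:      Securities −$78B
  Liabilities: Bank reserves −$210B, Currency in circulation +$88B, Government deposits +$44B
Commercial banking system:
  Assets:      Reserves at CB −$210B, Securities +$11B
  Liabilities: Checkable deposits −$199B
Monetary base = currency + reserves: +$88B + (−$210B) = -$122 billion.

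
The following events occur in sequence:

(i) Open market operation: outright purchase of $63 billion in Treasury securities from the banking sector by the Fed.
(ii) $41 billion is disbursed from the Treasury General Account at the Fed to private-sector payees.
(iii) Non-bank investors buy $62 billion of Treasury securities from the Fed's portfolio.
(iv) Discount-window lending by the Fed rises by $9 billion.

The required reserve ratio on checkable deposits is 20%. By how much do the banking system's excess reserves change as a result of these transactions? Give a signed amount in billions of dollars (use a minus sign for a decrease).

OMO purchase (from banks) $63 billion: reserves +$63B, deposits 0.
Government spending $41 billion: reserves +$41B, deposits +$41B.
Asset sale (to non-banks) $62 billion: reserves −$62B, deposits −$62B.
Discount-window loan $9 billion: reserves +$9B, deposits 0.
Totals: Δreserves = +$51B, Δdeposits = −$21B.
Δrequired reserves = 20% × −$21B = −$4.2B.
Δexcess reserves = Δreserves − Δrequired = +$51B − (−$4.2B) = +$55.2 billion.

+$55.2 billion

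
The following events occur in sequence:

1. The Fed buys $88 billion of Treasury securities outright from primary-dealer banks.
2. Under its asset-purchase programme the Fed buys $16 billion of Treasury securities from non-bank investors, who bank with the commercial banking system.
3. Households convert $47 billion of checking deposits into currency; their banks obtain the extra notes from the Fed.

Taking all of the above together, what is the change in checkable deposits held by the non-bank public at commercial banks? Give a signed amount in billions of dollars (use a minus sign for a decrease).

-$31 billion

Fed balance sheet:
  Assets:      Securities +$104B
  Liabilities: Bank reserves +$57B, Currency in circulation +$47B
Commercial banking system:
  Assets:      Reserves at CB +$57B, Securities −$88B
  Liabilities: Checkable deposits −$31B
So the change in checkable deposits held by the non-bank public at commercial banks is -$31 billion.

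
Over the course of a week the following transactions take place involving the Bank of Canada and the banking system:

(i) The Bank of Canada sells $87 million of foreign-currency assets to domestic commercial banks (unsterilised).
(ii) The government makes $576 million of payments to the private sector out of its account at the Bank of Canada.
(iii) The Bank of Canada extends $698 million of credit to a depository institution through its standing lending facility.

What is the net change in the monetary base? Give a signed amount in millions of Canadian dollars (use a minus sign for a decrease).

+$1187 million

Bank of Canada balance sheet:
  Assets:      Loans to banks +$698M, Foreign assets −$87M
  Liabilities: Bank reserves +$1187M, Government deposits −$576M
Monetary base = currency + reserves: 0 + (+$1187M) = +$1187 million.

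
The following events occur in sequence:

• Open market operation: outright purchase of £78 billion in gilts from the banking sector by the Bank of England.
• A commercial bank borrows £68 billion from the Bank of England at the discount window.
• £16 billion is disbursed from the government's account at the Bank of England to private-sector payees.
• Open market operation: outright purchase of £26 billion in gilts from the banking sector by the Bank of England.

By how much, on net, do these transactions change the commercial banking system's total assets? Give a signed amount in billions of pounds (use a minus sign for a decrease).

+£84 billion

OMO purchase (from banks) £78 billion: just an asset swap on bank balance sheets → 0.
Discount-window loan £68 billion: bank balance sheets expand → +£68B.
Government spending £16 billion: bank balance sheets expand → +£16B.
OMO purchase (from banks) £26 billion: just an asset swap on bank balance sheets → 0.
Net: 0 + 68 + 16 + 0 = +£84 billion.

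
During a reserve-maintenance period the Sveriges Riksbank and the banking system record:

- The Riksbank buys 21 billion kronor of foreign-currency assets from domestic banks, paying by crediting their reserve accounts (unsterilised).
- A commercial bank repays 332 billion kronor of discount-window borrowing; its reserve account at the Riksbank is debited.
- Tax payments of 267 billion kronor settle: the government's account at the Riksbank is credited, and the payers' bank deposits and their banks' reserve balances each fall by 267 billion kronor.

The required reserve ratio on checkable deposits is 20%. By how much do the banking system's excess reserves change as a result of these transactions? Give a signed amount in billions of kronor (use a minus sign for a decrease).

FX purchase 21 billion kronor: reserves +21B, deposits 0.
Discount-window repayment 332 billion kronor: reserves −332B, deposits 0.
Government account inflow 267 billion kronor: reserves −267B, deposits −267B.
Totals: Δreserves = −578B, Δdeposits = −267B.
Δrequired reserves = 20% × −267B = −53.4B.
Δexcess reserves = Δreserves − Δrequired = −578B − (−53.4B) = -524.6 billion.

-524.6 billion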